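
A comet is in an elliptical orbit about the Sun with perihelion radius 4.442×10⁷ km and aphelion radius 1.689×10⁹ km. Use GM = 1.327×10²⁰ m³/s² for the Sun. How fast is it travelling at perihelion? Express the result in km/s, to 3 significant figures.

v ≈ 76.3 km/s

Semi-major axis a = (r_p + r_a)/2 = 8.6671×10⁸ km = 8.667×10¹¹ m.
Vis-viva: v² = μ(2/r − 1/a) = 1.327×10²⁰ × (4.502×10⁻¹¹ − 1.154×10⁻¹²) = 5.822×10⁹ m²/s².
v = 76300 m/s = 76.30 km/s.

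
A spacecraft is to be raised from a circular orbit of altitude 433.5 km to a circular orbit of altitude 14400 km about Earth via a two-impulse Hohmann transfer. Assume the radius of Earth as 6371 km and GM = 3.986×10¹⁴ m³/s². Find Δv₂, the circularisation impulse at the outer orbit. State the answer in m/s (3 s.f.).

r₁ = 6371 + 433.5 = 6804.5 km = 6.8045×10⁶ m.
r₂ = 6371 + 14400 = 20771 km = 2.0771×10⁷ m.
Transfer ellipse a_t = (r₁ + r₂)/2 = 1.379×10⁷ m.
At r₁: circular v_c1 = √(μ/r₁) = 7654 m/s; transfer-perigee v_p = √[μ(2/r₁ − 1/a_t)] = 9394 m/s.
At r₂: circular v_c2 = √(μ/r₂) = 4381 m/s; transfer-apogee v_a = √[μ(2/r₂ − 1/a_t)] = 3077 m/s.
Δv₂ = v_c2 − v_a = 1303 m/s.

Δv ≈ 1300 m/s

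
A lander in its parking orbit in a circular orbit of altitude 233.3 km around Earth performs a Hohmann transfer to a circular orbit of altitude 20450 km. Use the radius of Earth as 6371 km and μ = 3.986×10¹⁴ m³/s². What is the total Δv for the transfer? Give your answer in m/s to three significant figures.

r₁ = 6371 + 233.3 = 6604.3 km = 6.6043×10⁶ m.
r₂ = 6371 + 20450 = 26821 km = 2.6821×10⁷ m.
Transfer ellipse a_t = (r₁ + r₂)/2 = 1.671×10⁷ m.
At r₁: circular v_c1 = √(μ/r₁) = 7769 m/s; transfer-perigee v_p = √[μ(2/r₁ − 1/a_t)] = 9842 m/s.
Δv₁ = v_p − v_c1 = 2073 m/s.
At r₂: circular v_c2 = √(μ/r₂) = 3855 m/s; transfer-apogee v_a = √[μ(2/r₂ − 1/a_t)] = 2423 m/s.
Δv₂ = v_c2 − v_a = 1432 m/s.
Total Δv = Δv₁ + Δv₂ = 3505 m/s.

Δv_total ≈ 3500 m/s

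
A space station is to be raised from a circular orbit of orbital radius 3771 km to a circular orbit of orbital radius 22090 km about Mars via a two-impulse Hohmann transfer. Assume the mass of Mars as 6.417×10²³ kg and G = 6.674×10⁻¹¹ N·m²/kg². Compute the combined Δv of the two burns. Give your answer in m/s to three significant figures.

Δv_total ≈ 1680 m/s

μ = GM = 6.674×10⁻¹¹ × 6.417×10²³ = 4.283×10¹³ m³/s².
r₁ = 3771 km = 3.771×10⁶ m.
r₂ = 22090 km = 2.209×10⁷ m.
Transfer ellipse a_t = (r₁ + r₂)/2 = 1.293×10⁷ m.
At r₁: circular v_c1 = √(μ/r₁) = 3370 m/s; transfer-periapsis v_p = √[μ(2/r₁ − 1/a_t)] = 4405 m/s.
Δv₁ = v_p − v_c1 = 1035 m/s.
At r₂: circular v_c2 = √(μ/r₂) = 1392 m/s; transfer-apoapsis v_a = √[μ(2/r₂ − 1/a_t)] = 751.9 m/s.
Δv₂ = v_c2 − v_a = 640.5 m/s.
Total Δv = Δv₁ + Δv₂ = 1675 m/s.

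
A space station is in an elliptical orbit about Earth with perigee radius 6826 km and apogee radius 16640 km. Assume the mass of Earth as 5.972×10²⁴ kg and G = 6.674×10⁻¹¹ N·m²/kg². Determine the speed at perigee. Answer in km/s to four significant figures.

μ = GM = 6.674×10⁻¹¹ × 5.972×10²⁴ = 3.986×10¹⁴ m³/s².
Semi-major axis a = (r_p + r_a)/2 = 11733 km = 1.173×10⁷ m.
Vis-viva: v² = μ(2/r − 1/a) = 3.986×10¹⁴ × (2.930×10⁻⁷ − 8.523×10⁻⁸) = 8.281×10⁷ m²/s².
v = 9100 m/s = 9.100 km/s.

v ≈ 9.100 km/s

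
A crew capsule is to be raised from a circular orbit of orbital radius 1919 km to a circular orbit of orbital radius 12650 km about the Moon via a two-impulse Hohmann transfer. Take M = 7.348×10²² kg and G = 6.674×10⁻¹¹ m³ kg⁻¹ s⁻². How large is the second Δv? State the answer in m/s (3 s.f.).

Δv ≈ 303 m/s

μ = GM = 6.674×10⁻¹¹ × 7.348×10²² = 4.904×10¹² m³/s².
r₁ = 1919 km = 1.919×10⁶ m.
r₂ = 12650 km = 1.265×10⁷ m.
Transfer ellipse a_t = (r₁ + r₂)/2 = 7.284×10⁶ m.
At r₁: circular v_c1 = √(μ/r₁) = 1599 m/s; transfer-perilune v_p = √[μ(2/r₁ − 1/a_t)] = 2107 m/s.
At r₂: circular v_c2 = √(μ/r₂) = 622.6 m/s; transfer-apolune v_a = √[μ(2/r₂ − 1/a_t)] = 319.6 m/s.
Δv₂ = v_c2 − v_a = 303.1 m/s.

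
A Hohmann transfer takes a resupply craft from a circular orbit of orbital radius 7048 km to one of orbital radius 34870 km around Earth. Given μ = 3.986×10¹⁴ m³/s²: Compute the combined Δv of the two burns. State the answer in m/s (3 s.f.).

Δv_total ≈ 3600 m/s

r₁ = 7048 km = 7.048×10⁶ m.
r₂ = 34870 km = 3.487×10⁷ m.
Transfer ellipse a_t = (r₁ + r₂)/2 = 2.096×10⁷ m.
At r₁: circular v_c1 = √(μ/r₁) = 7520 m/s; transfer-perigee v_p = √[μ(2/r₁ − 1/a_t)] = 9700 m/s.
Δv₁ = v_p − v_c1 = 2180 m/s.
At r₂: circular v_c2 = √(μ/r₂) = 3381 m/s; transfer-apogee v_a = √[μ(2/r₂ − 1/a_t)] = 1961 m/s.
Δv₂ = v_c2 − v_a = 1420 m/s.
Total Δv = Δv₁ + Δv₂ = 3600 m/s.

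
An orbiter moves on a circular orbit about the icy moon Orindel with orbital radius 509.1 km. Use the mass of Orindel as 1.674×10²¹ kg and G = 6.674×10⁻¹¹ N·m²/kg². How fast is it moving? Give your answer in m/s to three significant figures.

μ = GM = 6.674×10⁻¹¹ × 1.674×10²¹ = 1.117×10¹¹ m³/s².
r = 509.1 km = 5.091×10⁵ m.
For a circular orbit v = √(μ/r) = √(1.117×10¹¹ / 5.091×10⁵) = √(2.195×10⁵) = 468.5 m/s.

v ≈ 468 m/s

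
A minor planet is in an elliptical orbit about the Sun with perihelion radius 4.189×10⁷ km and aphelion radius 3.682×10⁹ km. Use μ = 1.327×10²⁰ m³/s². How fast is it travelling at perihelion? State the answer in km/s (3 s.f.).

v ≈ 79.1 km/s

Semi-major axis a = (r_p + r_a)/2 = 1.8619×10⁹ km = 1.862×10¹² m.
Vis-viva: v² = μ(2/r − 1/a) = 1.327×10²⁰ × (4.774×10⁻¹¹ − 5.371×10⁻¹³) = 6.264×10⁹ m²/s².
v = 79150 m/s = 79.15 km/s.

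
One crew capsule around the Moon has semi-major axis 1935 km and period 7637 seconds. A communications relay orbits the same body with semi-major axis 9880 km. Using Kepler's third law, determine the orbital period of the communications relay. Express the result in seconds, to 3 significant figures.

T₂ ≈ 88100 seconds

Kepler's third law: T² ∝ a³, so T₂ = T₁ (a₂/a₁)^(3/2).
a₂/a₁ = 5.106, (a₂/a₁)^(3/2) = 11.54.
T₂ = 7637 × 11.54 = 88110 seconds.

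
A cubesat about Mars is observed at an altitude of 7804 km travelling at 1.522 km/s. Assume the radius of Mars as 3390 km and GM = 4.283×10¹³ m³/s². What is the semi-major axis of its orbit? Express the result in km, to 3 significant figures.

r = 3390 + 7804 = 11194 km = 1.119×10⁷ m.
Specific orbital energy ε = v²/2 − μ/r = (1522)²/2 − 4.283×10¹³/1.119×10⁷ = -2.668×10⁶ J/kg.
Since ε = −μ/(2a), a = −μ/(2ε) = 8.027×10⁶ m = 8026.9 km.

a ≈ 8030 km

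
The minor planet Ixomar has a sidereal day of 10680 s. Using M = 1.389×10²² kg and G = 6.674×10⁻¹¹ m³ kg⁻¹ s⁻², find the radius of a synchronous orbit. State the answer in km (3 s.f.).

μ = GM = 6.674×10⁻¹¹ × 1.389×10²² = 9.270×10¹¹ m³/s².
A synchronous orbit has period T, so by Kepler's third law a = (μT²/4π²)^(1/3).
μT²/4π² = 9.270×10¹¹ × (1.068×10⁴)² / 39.48 = 2.678×10¹⁸ m³.
a = 1.389×10⁶ m = 1388.7 km.

r_sync ≈ 1390 km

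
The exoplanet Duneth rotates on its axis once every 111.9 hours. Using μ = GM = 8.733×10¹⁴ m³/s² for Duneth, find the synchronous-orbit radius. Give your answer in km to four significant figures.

r_sync ≈ 1.531×10⁵ km

T = 111.9 hours = 4.028×10⁵ s.
A synchronous orbit has period T, so by Kepler's third law a = (μT²/4π²)^(1/3).
μT²/4π² = 8.733×10¹⁴ × (4.028×10⁵)² / 39.48 = 3.590×10²⁴ m³.
a = 1.531×10⁸ m = 1.5312×10⁵ km.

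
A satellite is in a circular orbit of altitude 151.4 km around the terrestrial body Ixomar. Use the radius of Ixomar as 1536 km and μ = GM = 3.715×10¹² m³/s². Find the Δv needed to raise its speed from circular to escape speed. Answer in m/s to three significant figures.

Δv ≈ 615 m/s

r = 1536 + 151.4 = 1687.4 km = 1.6874×10⁶ m.
Circular speed v_c = √(μ/r) = 1484 m/s.
Escape speed v_esc = √(2μ/r) = √2 × v_c = 2098 m/s.
Δv = v_esc − v_c = 614.6 m/s.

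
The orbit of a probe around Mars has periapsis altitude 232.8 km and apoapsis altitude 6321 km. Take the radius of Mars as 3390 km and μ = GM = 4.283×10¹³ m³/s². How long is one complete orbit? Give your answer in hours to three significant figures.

r_p = 3390 + 232.8 = 3622.8 km = 3.6228×10⁶ m.
r_a = 3390 + 6321 = 9711.0 km = 9.7110×10⁶ m.
Semi-major axis a = (r_p + r_a)/2 = (3622.8 + 9711.0)/2 = 6666.9 km = 6.667×10⁶ m.
By Kepler's third law T = 2π√(a³/μ) = 2π × 2.630×10³ = 1.653×10⁴ s.
= 4.591 hours.

T ≈ 4.59 hours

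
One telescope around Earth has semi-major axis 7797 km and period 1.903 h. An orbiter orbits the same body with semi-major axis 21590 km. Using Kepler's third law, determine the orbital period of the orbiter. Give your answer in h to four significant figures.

T₂ ≈ 8.769 h

Kepler's third law: T² ∝ a³, so T₂ = T₁ (a₂/a₁)^(3/2).
a₂/a₁ = 2.769, (a₂/a₁)^(3/2) = 4.608.
T₂ = 1.903 × 4.608 = 8.769 h.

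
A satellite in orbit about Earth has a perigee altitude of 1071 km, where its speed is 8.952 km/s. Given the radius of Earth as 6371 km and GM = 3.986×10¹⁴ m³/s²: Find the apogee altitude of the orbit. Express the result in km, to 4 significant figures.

r_p = 6371 + 1071 = 7442.0 km = 7.442×10⁶ m.
Specific energy ε = v²/2 − μ/r = -1.349×10⁷ J/kg, so a = −μ/(2ε) = 1.477×10⁷ m.
The apsides satisfy r_p + r_a = 2a, so the apogee radius is 2a − r_p = 2.210×10⁷ m = 22102 km.
Apogee altitude = 22102 − 6371 = 15731 km.

apogee altitude ≈ 15730 km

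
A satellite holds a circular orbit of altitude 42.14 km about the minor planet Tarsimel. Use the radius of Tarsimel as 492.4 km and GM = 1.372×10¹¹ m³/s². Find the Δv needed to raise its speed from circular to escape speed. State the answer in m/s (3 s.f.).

Δv ≈ 210 m/s

r = 492.4 + 42.14 = 534.54 km = 5.3454×10⁵ m.
Circular speed v_c = √(μ/r) = 506.6 m/s.
Escape speed v_esc = √(2μ/r) = √2 × v_c = 716.5 m/s.
Δv = v_esc − v_c = 209.9 m/s.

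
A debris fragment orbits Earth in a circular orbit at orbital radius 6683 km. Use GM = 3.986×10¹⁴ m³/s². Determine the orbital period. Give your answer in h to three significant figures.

T ≈ 1.51 h

r = 6683 km = 6.683×10⁶ m.
Kepler's third law: T = 2π√(r³/μ) = 2π√((6.683×10⁶)³ / 3.986×10¹⁴).
r³/μ = 7.488×10⁵ s², so T = 2π × 8.653×10² = 5.437×10³ s.
Converting: 5.437×10³ s ÷ 3600 = 1.510 h.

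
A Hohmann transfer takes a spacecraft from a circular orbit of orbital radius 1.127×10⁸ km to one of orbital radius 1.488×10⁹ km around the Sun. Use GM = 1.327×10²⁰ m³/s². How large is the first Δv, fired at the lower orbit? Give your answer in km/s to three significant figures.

r₁ = 1.127×10⁸ km = 1.127×10¹¹ m.
r₂ = 1.488×10⁹ km = 1.488×10¹² m.
Transfer ellipse a_t = (r₁ + r₂)/2 = 8.004×10¹¹ m.
At r₁: circular v_c1 = √(μ/r₁) = 34310 m/s; transfer-perihelion v_p = √[μ(2/r₁ − 1/a_t)] = 46790 m/s.
Δv₁ = v_p − v_c1 = 12470 m/s.
= 12.47 km/s.

Δv ≈ 12.5 km/s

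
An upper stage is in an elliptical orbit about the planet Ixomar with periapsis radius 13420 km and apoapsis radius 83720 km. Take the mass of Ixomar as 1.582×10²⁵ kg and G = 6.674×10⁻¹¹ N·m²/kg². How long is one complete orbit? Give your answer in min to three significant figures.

T ≈ 1090 min

μ = GM = 6.674×10⁻¹¹ × 1.582×10²⁵ = 1.056×10¹⁵ m³/s².
Semi-major axis a = (r_p + r_a)/2 = (13420 + 83720)/2 = 48570 km = 4.857×10⁷ m.
By Kepler's third law T = 2π√(a³/μ) = 2π × 1.042×10⁴ = 6.545×10⁴ s.
= 1091 min.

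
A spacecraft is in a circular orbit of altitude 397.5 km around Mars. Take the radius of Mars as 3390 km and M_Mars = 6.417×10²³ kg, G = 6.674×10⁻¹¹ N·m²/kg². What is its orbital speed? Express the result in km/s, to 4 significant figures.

μ = GM = 6.674×10⁻¹¹ × 6.417×10²³ = 4.283×10¹³ m³/s².
r = 3390 + 397.5 = 3787.5 km = 3.7875×10⁶ m.
For a circular orbit v = √(μ/r) = √(4.283×10¹³ / 3.788×10⁶) = √(1.131×10⁷) = 3363 m/s.
That is 3.363 km/s.

v ≈ 3.363 km/s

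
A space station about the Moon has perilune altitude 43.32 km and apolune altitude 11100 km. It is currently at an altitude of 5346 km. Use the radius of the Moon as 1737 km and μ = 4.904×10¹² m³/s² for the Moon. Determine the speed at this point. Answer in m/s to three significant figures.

v ≈ 845 m/s

r_p = 1737 + 43.32 = 1780.3 km = 1.7803×10⁶ m.
r_a = 1737 + 11100 = 12837 km = 1.2837×10⁷ m.
r = 1737 + 5346 = 7083.0 km = 7.083×10⁶ m.
Semi-major axis a = (r_p + r_a)/2 = 7308.7 km = 7.309×10⁶ m.
Vis-viva: v² = μ(2/r − 1/a) = 4.904×10¹² × (2.824×10⁻⁷ − 1.368×10⁻⁷) = 7.137×10⁵ m²/s².
v = 844.8 m/s.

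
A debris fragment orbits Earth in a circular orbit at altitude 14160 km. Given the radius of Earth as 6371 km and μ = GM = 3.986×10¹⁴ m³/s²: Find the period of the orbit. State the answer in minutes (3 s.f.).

r = 6371 + 14160 = 20531 km = 2.0531×10⁷ m.
Kepler's third law: T = 2π√(r³/μ) = 2π√((2.053×10⁷)³ / 3.986×10¹⁴).
r³/μ = 2.171×10⁷ s², so T = 2π × 4.660×10³ = 2.928×10⁴ s.
Converting: 2.928×10⁴ s ÷ 60.00 = 487.9 minutes.

T ≈ 488 minutes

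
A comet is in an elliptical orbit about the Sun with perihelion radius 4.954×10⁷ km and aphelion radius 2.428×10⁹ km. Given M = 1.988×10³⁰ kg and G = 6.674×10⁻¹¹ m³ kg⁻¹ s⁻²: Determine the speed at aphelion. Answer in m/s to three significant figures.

μ = GM = 6.674×10⁻¹¹ × 1.988×10³⁰ = 1.327×10²⁰ m³/s².
Semi-major axis a = (r_p + r_a)/2 = 1.2388×10⁹ km = 1.239×10¹² m.
Vis-viva: v² = μ(2/r − 1/a) = 1.327×10²⁰ × (8.237×10⁻¹³ − 8.073×10⁻¹³) = 2.185×10⁶ m²/s².
v = 1478 m/s.

v ≈ 1480 m/s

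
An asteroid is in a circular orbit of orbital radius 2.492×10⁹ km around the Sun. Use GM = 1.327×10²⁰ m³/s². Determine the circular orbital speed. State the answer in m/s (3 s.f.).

v ≈ 7300 m/s

r = 2.492×10⁹ km = 2.492×10¹² m.
For a circular orbit v = √(μ/r) = √(1.327×10²⁰ / 2.492×10¹²) = √(5.325×10⁷) = 7297 m/s.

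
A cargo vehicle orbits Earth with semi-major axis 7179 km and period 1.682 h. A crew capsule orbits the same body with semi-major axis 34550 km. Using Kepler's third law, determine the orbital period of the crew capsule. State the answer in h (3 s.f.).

T₂ ≈ 17.8 h

Kepler's third law: T² ∝ a³, so T₂ = T₁ (a₂/a₁)^(3/2).
a₂/a₁ = 4.813, (a₂/a₁)^(3/2) = 10.56.
T₂ = 1.682 × 10.56 = 17.76 h.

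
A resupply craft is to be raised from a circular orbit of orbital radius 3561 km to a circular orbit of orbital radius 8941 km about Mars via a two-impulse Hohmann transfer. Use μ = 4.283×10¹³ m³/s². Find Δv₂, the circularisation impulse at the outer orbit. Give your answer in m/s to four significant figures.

r₁ = 3561 km = 3.561×10⁶ m.
r₂ = 8941 km = 8.941×10⁶ m.
Transfer ellipse a_t = (r₁ + r₂)/2 = 6.251×10⁶ m.
At r₁: circular v_c1 = √(μ/r₁) = 3468 m/s; transfer-periapsis v_p = √[μ(2/r₁ − 1/a_t)] = 4148 m/s.
At r₂: circular v_c2 = √(μ/r₂) = 2189 m/s; transfer-apoapsis v_a = √[μ(2/r₂ − 1/a_t)] = 1652 m/s.
Δv₂ = v_c2 − v_a = 536.7 m/s.

Δv ≈ 536.7 m/s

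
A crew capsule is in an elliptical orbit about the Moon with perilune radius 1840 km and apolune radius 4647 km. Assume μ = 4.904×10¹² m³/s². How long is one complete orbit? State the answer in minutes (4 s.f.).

Semi-major axis a = (r_p + r_a)/2 = (1840.0 + 4647.0)/2 = 3243.5 km = 3.244×10⁶ m.
By Kepler's third law T = 2π√(a³/μ) = 2π × 2.638×10³ = 1.657×10⁴ s.
= 276.2 minutes.

T ≈ 276.2 minutes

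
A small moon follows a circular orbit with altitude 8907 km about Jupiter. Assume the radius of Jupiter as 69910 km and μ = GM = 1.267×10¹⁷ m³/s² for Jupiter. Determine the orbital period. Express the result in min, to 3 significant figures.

T ≈ 206 min

r = 69910 + 8907 = 78817 km = 7.8817×10⁷ m.
Kepler's third law: T = 2π√(r³/μ) = 2π√((7.882×10⁷)³ / 1.267×10¹⁷).
r³/μ = 3.864×10⁶ s², so T = 2π × 1.966×10³ = 1.235×10⁴ s.
Converting: 1.235×10⁴ s ÷ 60.00 = 205.9 min.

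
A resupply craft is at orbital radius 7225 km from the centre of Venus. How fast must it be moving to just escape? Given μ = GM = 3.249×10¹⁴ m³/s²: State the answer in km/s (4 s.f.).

r = 7225 km = 7.225×10⁶ m.
Escape speed v_esc = √(2μ/r) = √(2 × 3.249×10¹⁴ / 7.225×10⁶) = √(8.994×10⁷) = 9484 m/s.
= 9.484 km/s.

v_esc ≈ 9.484 km/s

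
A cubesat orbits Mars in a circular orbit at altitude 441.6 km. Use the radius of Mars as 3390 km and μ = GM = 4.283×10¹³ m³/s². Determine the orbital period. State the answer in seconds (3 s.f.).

T ≈ 7200 seconds

r = 3390 + 441.6 = 3831.6 km = 3.8316×10⁶ m.
Kepler's third law: T = 2π√(r³/μ) = 2π√((3.832×10⁶)³ / 4.283×10¹³).
r³/μ = 1.313×10⁶ s², so T = 2π × 1.146×10³ = 7.201×10³ s.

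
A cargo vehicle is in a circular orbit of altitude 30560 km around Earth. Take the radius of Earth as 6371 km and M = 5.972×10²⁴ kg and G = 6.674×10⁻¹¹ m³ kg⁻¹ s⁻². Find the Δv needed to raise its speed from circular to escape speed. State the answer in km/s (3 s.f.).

μ = GM = 6.674×10⁻¹¹ × 5.972×10²⁴ = 3.986×10¹⁴ m³/s².
r = 6371 + 30560 = 36931 km = 3.6931×10⁷ m.
Circular speed v_c = √(μ/r) = 3285 m/s.
Escape speed v_esc = √(2μ/r) = √2 × v_c = 4646 m/s.
Δv = v_esc − v_c = 1361 m/s = 1.361 km/s.

Δv ≈ 1.36 km/s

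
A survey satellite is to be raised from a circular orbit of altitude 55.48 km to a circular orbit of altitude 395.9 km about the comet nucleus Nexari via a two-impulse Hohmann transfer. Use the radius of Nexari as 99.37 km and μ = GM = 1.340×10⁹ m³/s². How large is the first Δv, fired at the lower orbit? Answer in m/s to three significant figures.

r₁ = 99.37 + 55.48 = 154.85 km = 1.5485×10⁵ m.
r₂ = 99.37 + 395.9 = 495.27 km = 4.9527×10⁵ m.
Transfer ellipse a_t = (r₁ + r₂)/2 = 3.251×10⁵ m.
At r₁: circular v_c1 = √(μ/r₁) = 93.02 m/s; transfer-periapsis v_p = √[μ(2/r₁ − 1/a_t)] = 114.8 m/s.
Δv₁ = v_p − v_c1 = 21.80 m/s.

Δv ≈ 21.8 m/s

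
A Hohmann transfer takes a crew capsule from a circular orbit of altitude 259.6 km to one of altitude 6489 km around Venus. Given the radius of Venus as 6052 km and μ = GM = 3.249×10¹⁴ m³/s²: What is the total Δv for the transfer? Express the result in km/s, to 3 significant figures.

r₁ = 6052 + 259.6 = 6311.6 km = 6.3116×10⁶ m.
r₂ = 6052 + 6489 = 12541 km = 1.2541×10⁷ m.
Transfer ellipse a_t = (r₁ + r₂)/2 = 9.426×10⁶ m.
At r₁: circular v_c1 = √(μ/r₁) = 7175 m/s; transfer-periapsis v_p = √[μ(2/r₁ − 1/a_t)] = 8276 m/s.
Δv₁ = v_p − v_c1 = 1101 m/s.
At r₂: circular v_c2 = √(μ/r₂) = 5090 m/s; transfer-apoapsis v_a = √[μ(2/r₂ − 1/a_t)] = 4165 m/s.
Δv₂ = v_c2 − v_a = 925.0 m/s.
Total Δv = Δv₁ + Δv₂ = 2026 m/s = 2.026 km/s.

Δv_total ≈ 2.03 km/s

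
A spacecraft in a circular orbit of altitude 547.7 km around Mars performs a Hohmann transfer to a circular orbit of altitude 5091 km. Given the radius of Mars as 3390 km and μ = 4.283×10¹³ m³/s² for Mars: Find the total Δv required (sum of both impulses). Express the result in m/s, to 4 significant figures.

r₁ = 3390 + 547.7 = 3937.7 km = 3.9377×10⁶ m.
r₂ = 3390 + 5091 = 8481.0 km = 8.4810×10⁶ m.
Transfer ellipse a_t = (r₁ + r₂)/2 = 6.209×10⁶ m.
At r₁: circular v_c1 = √(μ/r₁) = 3298 m/s; transfer-periapsis v_p = √[μ(2/r₁ − 1/a_t)] = 3854 m/s.
Δv₁ = v_p − v_c1 = 556.4 m/s.
At r₂: circular v_c2 = √(μ/r₂) = 2247 m/s; transfer-apoapsis v_a = √[μ(2/r₂ − 1/a_t)] = 1790 m/s.
Δv₂ = v_c2 − v_a = 457.7 m/s.
Total Δv = Δv₁ + Δv₂ = 1014 m/s.

Δv_total ≈ 1014 m/s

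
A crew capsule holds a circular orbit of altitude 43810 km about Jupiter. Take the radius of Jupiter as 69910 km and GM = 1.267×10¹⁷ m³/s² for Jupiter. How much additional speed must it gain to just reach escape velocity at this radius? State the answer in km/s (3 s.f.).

r = 69910 + 43810 = 113720 km = 1.1372×10⁸ m.
Circular speed v_c = √(μ/r) = 33380 m/s.
Escape speed v_esc = √(2μ/r) = √2 × v_c = 47200 m/s.
Δv = v_esc − v_c = 13830 m/s = 13.83 km/s.

Δv ≈ 13.8 km/s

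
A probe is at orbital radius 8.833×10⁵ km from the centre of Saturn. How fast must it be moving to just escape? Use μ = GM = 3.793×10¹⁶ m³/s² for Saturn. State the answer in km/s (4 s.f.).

v_esc ≈ 9.267 km/s

r = 8.833×10⁵ km = 8.833×10⁸ m.
Escape speed v_esc = √(2μ/r) = √(2 × 3.793×10¹⁶ / 8.833×10⁸) = √(8.588×10⁷) = 9267 m/s.
= 9.267 km/s.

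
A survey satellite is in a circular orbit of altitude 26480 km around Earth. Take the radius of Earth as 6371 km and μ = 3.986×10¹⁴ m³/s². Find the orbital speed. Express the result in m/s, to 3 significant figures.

r = 6371 + 26480 = 32851 km = 3.2851×10⁷ m.
For a circular orbit v = √(μ/r) = √(3.986×10¹⁴ / 3.285×10⁷) = √(1.213×10⁷) = 3483 m/s.

v ≈ 3480 m/s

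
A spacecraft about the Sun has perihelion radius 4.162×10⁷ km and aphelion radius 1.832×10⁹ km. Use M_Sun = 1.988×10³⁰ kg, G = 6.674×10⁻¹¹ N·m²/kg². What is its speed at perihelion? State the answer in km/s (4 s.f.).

μ = GM = 6.674×10⁻¹¹ × 1.988×10³⁰ = 1.327×10²⁰ m³/s².
Semi-major axis a = (r_p + r_a)/2 = 9.3681×10⁸ km = 9.368×10¹¹ m.
Vis-viva: v² = μ(2/r − 1/a) = 1.327×10²⁰ × (4.805×10⁻¹¹ − 1.067×10⁻¹²) = 6.234×10⁹ m²/s².
v = 78960 m/s = 78.96 km/s.

v ≈ 78.96 km/s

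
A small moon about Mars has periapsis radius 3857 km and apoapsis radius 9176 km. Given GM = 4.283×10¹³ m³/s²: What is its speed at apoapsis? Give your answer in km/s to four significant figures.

v ≈ 1.662 km/s

Semi-major axis a = (r_p + r_a)/2 = 6516.5 km = 6.516×10⁶ m.
Vis-viva: v² = μ(2/r − 1/a) = 4.283×10¹³ × (2.180×10⁻⁷ − 1.535×10⁻⁷) = 2.763×10⁶ m²/s².
v = 1662 m/s = 1.662 km/s.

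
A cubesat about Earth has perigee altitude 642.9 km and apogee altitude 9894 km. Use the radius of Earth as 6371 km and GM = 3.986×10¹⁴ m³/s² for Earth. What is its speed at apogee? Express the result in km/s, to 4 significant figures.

v ≈ 3.843 km/s

r_p = 6371 + 642.9 = 7013.9 km = 7.0139×10⁶ m.
r_a = 6371 + 9894 = 16265 km = 1.6265×10⁷ m.
Semi-major axis a = (r_p + r_a)/2 = 11639 km = 1.164×10⁷ m.
Vis-viva: v² = μ(2/r − 1/a) = 3.986×10¹⁴ × (1.230×10⁻⁷ − 8.591×10⁻⁸) = 1.477×10⁷ m²/s².
v = 3843 m/s = 3.843 km/s.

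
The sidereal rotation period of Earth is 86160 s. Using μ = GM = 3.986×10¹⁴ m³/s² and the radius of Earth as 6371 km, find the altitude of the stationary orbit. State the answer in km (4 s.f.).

A synchronous orbit has period T, so by Kepler's third law a = (μT²/4π²)^(1/3).
μT²/4π² = 3.986×10¹⁴ × (8.616×10⁴)² / 39.48 = 7.495×10²² m³.
a = 4.216×10⁷ m = 42163 km.
Altitude h = a − R = 42163 − 6371 = 35792 km.

h_sync ≈ 35790 km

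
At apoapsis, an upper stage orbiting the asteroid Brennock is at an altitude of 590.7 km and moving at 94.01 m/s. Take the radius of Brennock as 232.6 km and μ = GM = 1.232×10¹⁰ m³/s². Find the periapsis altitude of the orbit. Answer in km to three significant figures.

r_a = 232.6 + 590.7 = 823.30 km = 8.233×10⁵ m.
Specific energy ε = v²/2 − μ/r = -1.055×10⁴ J/kg, so a = −μ/(2ε) = 5.842×10⁵ m.
The apsides satisfy r_p + r_a = 2a, so the periapsis radius is 2a − r_a = 3.450×10⁵ m = 345.00 km.
Periapsis altitude = 345.00 − 232.6 = 112.40 km.

periapsis altitude ≈ 112 km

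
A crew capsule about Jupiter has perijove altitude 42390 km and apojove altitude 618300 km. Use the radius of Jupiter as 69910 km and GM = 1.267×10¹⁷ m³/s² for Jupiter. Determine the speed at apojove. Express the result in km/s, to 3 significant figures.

v ≈ 7.19 km/s

r_p = 69910 + 42390 = 112300 km = 1.1230×10⁸ m.
r_a = 69910 + 618300 = 688210 km = 6.8821×10⁸ m.
Semi-major axis a = (r_p + r_a)/2 = 4.0026×10⁵ km = 4.003×10⁸ m.
Vis-viva: v² = μ(2/r − 1/a) = 1.267×10¹⁷ × (2.906×10⁻⁹ − 2.498×10⁻⁹) = 5.165×10⁷ m²/s².
v = 7187 m/s = 7.187 km/s.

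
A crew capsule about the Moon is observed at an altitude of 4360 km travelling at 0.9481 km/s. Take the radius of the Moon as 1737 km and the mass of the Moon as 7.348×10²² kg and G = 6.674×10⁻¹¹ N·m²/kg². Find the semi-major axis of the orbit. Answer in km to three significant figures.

μ = GM = 6.674×10⁻¹¹ × 7.348×10²² = 4.904×10¹² m³/s².
r = 1737 + 4360 = 6097.0 km = 6.097×10⁶ m.
Vis-viva rearranged: 1/a = 2/r − v²/μ = 3.280×10⁻⁷ − 1.833×10⁻⁷ = 1.447×10⁻⁷ m⁻¹.
a = 6.909×10⁶ m = 6909.2 km.

a ≈ 6910 km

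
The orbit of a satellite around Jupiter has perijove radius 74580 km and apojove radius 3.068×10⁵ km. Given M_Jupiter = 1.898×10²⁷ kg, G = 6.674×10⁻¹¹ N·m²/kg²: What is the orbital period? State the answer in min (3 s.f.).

μ = GM = 6.674×10⁻¹¹ × 1.898×10²⁷ = 1.267×10¹⁷ m³/s².
Semi-major axis a = (r_p + r_a)/2 = (74580 + 3.0680×10⁵)/2 = 1.9069×10⁵ km = 1.907×10⁸ m.
By Kepler's third law T = 2π√(a³/μ) = 2π × 7.399×10³ = 4.649×10⁴ s.
= 774.8 min.

T ≈ 775 min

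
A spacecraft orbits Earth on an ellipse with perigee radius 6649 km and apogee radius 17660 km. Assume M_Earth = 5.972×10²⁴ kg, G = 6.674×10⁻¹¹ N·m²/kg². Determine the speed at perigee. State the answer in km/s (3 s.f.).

v ≈ 9.33 km/s

μ = GM = 6.674×10⁻¹¹ × 5.972×10²⁴ = 3.986×10¹⁴ m³/s².
Semi-major axis a = (r_p + r_a)/2 = 12154 km = 1.215×10⁷ m.
Vis-viva: v² = μ(2/r − 1/a) = 3.986×10¹⁴ × (3.008×10⁻⁷ − 8.227×10⁻⁸) = 8.710×10⁷ m²/s².
v = 9333 m/s = 9.333 km/s.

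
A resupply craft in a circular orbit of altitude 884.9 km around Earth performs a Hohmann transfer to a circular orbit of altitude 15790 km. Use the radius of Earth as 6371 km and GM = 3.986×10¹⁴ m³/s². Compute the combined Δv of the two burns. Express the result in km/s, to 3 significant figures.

Δv_total ≈ 2.95 km/s

r₁ = 6371 + 884.9 = 7255.9 km = 7.2559×10⁶ m.
r₂ = 6371 + 15790 = 22161 km = 2.2161×10⁷ m.
Transfer ellipse a_t = (r₁ + r₂)/2 = 1.471×10⁷ m.
At r₁: circular v_c1 = √(μ/r₁) = 7412 m/s; transfer-perigee v_p = √[μ(2/r₁ − 1/a_t)] = 9098 m/s.
Δv₁ = v_p − v_c1 = 1686 m/s.
At r₂: circular v_c2 = √(μ/r₂) = 4241 m/s; transfer-apogee v_a = √[μ(2/r₂ − 1/a_t)] = 2979 m/s.
Δv₂ = v_c2 − v_a = 1262 m/s.
Total Δv = Δv₁ + Δv₂ = 2948 m/s = 2.948 km/s.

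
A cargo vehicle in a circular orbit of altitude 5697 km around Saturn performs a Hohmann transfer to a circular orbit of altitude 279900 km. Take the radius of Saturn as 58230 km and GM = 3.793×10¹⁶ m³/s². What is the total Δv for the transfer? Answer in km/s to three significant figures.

r₁ = 58230 + 5697 = 63927 km = 6.3927×10⁷ m.
r₂ = 58230 + 279900 = 338130 km = 3.3813×10⁸ m.
Transfer ellipse a_t = (r₁ + r₂)/2 = 2.010×10⁸ m.
At r₁: circular v_c1 = √(μ/r₁) = 24360 m/s; transfer-perikrone v_p = √[μ(2/r₁ − 1/a_t)] = 31590 m/s.
Δv₁ = v_p − v_c1 = 7232 m/s.
At r₂: circular v_c2 = √(μ/r₂) = 10590 m/s; transfer-apokrone v_a = √[μ(2/r₂ − 1/a_t)] = 5973 m/s.
Δv₂ = v_c2 − v_a = 4619 m/s.
Total Δv = Δv₁ + Δv₂ = 11850 m/s = 11.85 km/s.

Δv_total ≈ 11.9 km/s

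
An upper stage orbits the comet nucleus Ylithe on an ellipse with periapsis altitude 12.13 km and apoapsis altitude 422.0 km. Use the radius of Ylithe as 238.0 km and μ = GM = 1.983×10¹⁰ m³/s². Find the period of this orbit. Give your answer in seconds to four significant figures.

T ≈ 13700 seconds

r_p = 238.0 + 12.13 = 250.13 km = 2.5013×10⁵ m.
r_a = 238.0 + 422.0 = 660.00 km = 6.6000×10⁵ m.
Semi-major axis a = (r_p + r_a)/2 = (250.13 + 660.00)/2 = 455.06 km = 4.551×10⁵ m.
By Kepler's third law T = 2π√(a³/μ) = 2π × 2.180×10³ = 1.370×10⁴ s.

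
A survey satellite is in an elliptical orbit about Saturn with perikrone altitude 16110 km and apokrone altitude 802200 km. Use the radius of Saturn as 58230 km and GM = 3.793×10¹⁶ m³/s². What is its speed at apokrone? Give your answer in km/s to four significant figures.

r_p = 58230 + 16110 = 74340 km = 7.4340×10⁷ m.
r_a = 58230 + 802200 = 860430 km = 8.6043×10⁸ m.
Semi-major axis a = (r_p + r_a)/2 = 4.6738×10⁵ km = 4.674×10⁸ m.
Vis-viva: v² = μ(2/r − 1/a) = 3.793×10¹⁶ × (2.324×10⁻⁹ − 2.140×10⁻⁹) = 7.012×10⁶ m²/s².
v = 2648 m/s = 2.648 km/s.

v ≈ 2.648 km/s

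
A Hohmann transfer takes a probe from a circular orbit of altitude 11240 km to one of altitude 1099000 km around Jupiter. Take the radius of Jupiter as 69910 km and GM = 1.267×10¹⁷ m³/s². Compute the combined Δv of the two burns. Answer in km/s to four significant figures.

r₁ = 69910 + 11240 = 81150 km = 8.1150×10⁷ m.
r₂ = 69910 + 1099000 = 1168900 km = 1.1689×10⁹ m.
Transfer ellipse a_t = (r₁ + r₂)/2 = 6.250×10⁸ m.
At r₁: circular v_c1 = √(μ/r₁) = 39510 m/s; transfer-perijove v_p = √[μ(2/r₁ − 1/a_t)] = 54040 m/s.
Δv₁ = v_p − v_c1 = 14520 m/s.
At r₂: circular v_c2 = √(μ/r₂) = 10410 m/s; transfer-apojove v_a = √[μ(2/r₂ − 1/a_t)] = 3751 m/s.
Δv₂ = v_c2 − v_a = 6660 m/s.
Total Δv = Δv₁ + Δv₂ = 21180 m/s = 21.18 km/s.

Δv_total ≈ 21.18 km/s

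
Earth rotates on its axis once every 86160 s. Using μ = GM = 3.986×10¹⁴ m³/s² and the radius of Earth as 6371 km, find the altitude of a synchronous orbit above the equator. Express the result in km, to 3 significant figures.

A synchronous orbit has period T, so by Kepler's third law a = (μT²/4π²)^(1/3).
μT²/4π² = 3.986×10¹⁴ × (8.616×10⁴)² / 39.48 = 7.495×10²² m³.
a = 4.216×10⁷ m = 42163 km.
Altitude h = a − R = 42163 − 6371 = 35792 km.

h_sync ≈ 35800 km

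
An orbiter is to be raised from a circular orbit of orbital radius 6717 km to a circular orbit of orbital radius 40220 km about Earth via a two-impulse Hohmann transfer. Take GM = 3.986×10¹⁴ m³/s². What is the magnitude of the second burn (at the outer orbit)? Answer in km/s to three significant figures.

Δv ≈ 1.46 km/s

r₁ = 6717 km = 6.717×10⁶ m.
r₂ = 40220 km = 4.022×10⁷ m.
Transfer ellipse a_t = (r₁ + r₂)/2 = 2.347×10⁷ m.
At r₁: circular v_c1 = √(μ/r₁) = 7703 m/s; transfer-perigee v_p = √[μ(2/r₁ − 1/a_t)] = 10080 m/s.
At r₂: circular v_c2 = √(μ/r₂) = 3148 m/s; transfer-apogee v_a = √[μ(2/r₂ − 1/a_t)] = 1684 m/s.
Δv₂ = v_c2 − v_a = 1464 m/s.
= 1.464 km/s.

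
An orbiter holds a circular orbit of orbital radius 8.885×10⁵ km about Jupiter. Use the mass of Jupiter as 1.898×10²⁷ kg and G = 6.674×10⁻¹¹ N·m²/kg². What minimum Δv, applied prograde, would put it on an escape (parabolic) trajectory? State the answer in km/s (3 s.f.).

Δv ≈ 4.95 km/s

μ = GM = 6.674×10⁻¹¹ × 1.898×10²⁷ = 1.267×10¹⁷ m³/s².
r = 8.885×10⁵ km = 8.885×10⁸ m.
Circular speed v_c = √(μ/r) = 11940 m/s.
Escape speed v_esc = √(2μ/r) = √2 × v_c = 16890 m/s.
Δv = v_esc − v_c = 4946 m/s = 4.946 km/s.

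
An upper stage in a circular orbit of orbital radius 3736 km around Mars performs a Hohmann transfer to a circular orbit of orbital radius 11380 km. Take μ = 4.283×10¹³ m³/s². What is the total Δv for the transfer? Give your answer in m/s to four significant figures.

r₁ = 3736 km = 3.736×10⁶ m.
r₂ = 11380 km = 1.138×10⁷ m.
Transfer ellipse a_t = (r₁ + r₂)/2 = 7.558×10⁶ m.
At r₁: circular v_c1 = √(μ/r₁) = 3386 m/s; transfer-periapsis v_p = √[μ(2/r₁ − 1/a_t)] = 4155 m/s.
Δv₁ = v_p − v_c1 = 768.8 m/s.
At r₂: circular v_c2 = √(μ/r₂) = 1940 m/s; transfer-apoapsis v_a = √[μ(2/r₂ − 1/a_t)] = 1364 m/s.
Δv₂ = v_c2 − v_a = 576.0 m/s.
Total Δv = Δv₁ + Δv₂ = 1345 m/s.

Δv_total ≈ 1345 m/s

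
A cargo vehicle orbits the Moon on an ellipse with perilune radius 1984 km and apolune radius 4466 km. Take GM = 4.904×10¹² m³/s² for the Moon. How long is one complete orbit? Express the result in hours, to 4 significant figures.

T ≈ 4.565 hours

Semi-major axis a = (r_p + r_a)/2 = (1984.0 + 4466.0)/2 = 3225.0 km = 3.225×10⁶ m.
By Kepler's third law T = 2π√(a³/μ) = 2π × 2.615×10³ = 1.643×10⁴ s.
= 4.565 hours.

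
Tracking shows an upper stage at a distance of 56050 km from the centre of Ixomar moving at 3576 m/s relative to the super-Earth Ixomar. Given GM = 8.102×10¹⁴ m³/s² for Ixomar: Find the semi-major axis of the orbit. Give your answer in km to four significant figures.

r = 5.605×10⁷ m.
Specific orbital energy ε = v²/2 − μ/r = (3576)²/2 − 8.102×10¹⁴/5.605×10⁷ = -8.061×10⁶ J/kg.
Since ε = −μ/(2a), a = −μ/(2ε) = 5.025×10⁷ m = 50254 km.

a ≈ 50250 km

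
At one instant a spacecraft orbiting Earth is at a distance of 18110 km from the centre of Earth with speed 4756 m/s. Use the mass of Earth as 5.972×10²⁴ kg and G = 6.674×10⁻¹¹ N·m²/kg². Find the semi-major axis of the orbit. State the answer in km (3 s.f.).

μ = GM = 6.674×10⁻¹¹ × 5.972×10²⁴ = 3.986×10¹⁴ m³/s².
r = 1.811×10⁷ m.
Specific orbital energy ε = v²/2 − μ/r = (4756)²/2 − 3.986×10¹⁴/1.811×10⁷ = -1.070×10⁷ J/kg.
Since ε = −μ/(2a), a = −μ/(2ε) = 1.863×10⁷ m = 18627 km.

a ≈ 18600 km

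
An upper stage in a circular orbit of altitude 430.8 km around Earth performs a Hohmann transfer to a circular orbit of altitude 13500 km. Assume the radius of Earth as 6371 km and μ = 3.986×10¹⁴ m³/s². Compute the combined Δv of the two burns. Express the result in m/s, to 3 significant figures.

r₁ = 6371 + 430.8 = 6801.8 km = 6.8018×10⁶ m.
r₂ = 6371 + 13500 = 19871 km = 1.9871×10⁷ m.
Transfer ellipse a_t = (r₁ + r₂)/2 = 1.334×10⁷ m.
At r₁: circular v_c1 = √(μ/r₁) = 7655 m/s; transfer-perigee v_p = √[μ(2/r₁ − 1/a_t)] = 9344 m/s.
Δv₁ = v_p − v_c1 = 1689 m/s.
At r₂: circular v_c2 = √(μ/r₂) = 4479 m/s; transfer-apogee v_a = √[μ(2/r₂ − 1/a_t)] = 3199 m/s.
Δv₂ = v_c2 − v_a = 1280 m/s.
Total Δv = Δv₁ + Δv₂ = 2969 m/s.

Δv_total ≈ 2970 m/s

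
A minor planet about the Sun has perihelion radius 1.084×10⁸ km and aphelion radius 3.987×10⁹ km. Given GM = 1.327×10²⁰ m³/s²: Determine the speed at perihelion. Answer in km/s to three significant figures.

v ≈ 48.8 km/s

Semi-major axis a = (r_p + r_a)/2 = 2.0477×10⁹ km = 2.048×10¹² m.
Vis-viva: v² = μ(2/r − 1/a) = 1.327×10²⁰ × (1.845×10⁻¹¹ − 4.884×10⁻¹³) = 2.384×10⁹ m²/s².
v = 48820 m/s = 48.82 km/s.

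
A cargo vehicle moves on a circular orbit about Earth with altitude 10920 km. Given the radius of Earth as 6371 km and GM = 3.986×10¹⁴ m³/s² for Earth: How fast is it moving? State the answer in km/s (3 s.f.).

v ≈ 4.80 km/s

r = 6371 + 10920 = 17291 km = 1.7291×10⁷ m.
For a circular orbit v = √(μ/r) = √(3.986×10¹⁴ / 1.729×10⁷) = √(2.305×10⁷) = 4801 m/s.
That is 4.801 km/s.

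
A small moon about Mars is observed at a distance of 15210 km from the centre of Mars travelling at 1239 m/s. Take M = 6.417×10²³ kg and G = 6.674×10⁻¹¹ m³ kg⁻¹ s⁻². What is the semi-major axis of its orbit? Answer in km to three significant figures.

μ = GM = 6.674×10⁻¹¹ × 6.417×10²³ = 4.283×10¹³ m³/s².
r = 1.521×10⁷ m.
Vis-viva rearranged: 1/a = 2/r − v²/μ = 1.315×10⁻⁷ − 3.584×10⁻⁸ = 9.565×10⁻⁸ m⁻¹.
a = 1.046×10⁷ m = 10455 km.

a ≈ 10500 km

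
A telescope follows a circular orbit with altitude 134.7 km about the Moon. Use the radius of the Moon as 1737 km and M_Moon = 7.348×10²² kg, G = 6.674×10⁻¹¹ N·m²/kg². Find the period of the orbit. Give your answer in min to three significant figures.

T ≈ 121 min

μ = GM = 6.674×10⁻¹¹ × 7.348×10²² = 4.904×10¹² m³/s².
r = 1737 + 134.7 = 1871.7 km = 1.8717×10⁶ m.
Kepler's third law: T = 2π√(r³/μ) = 2π√((1.872×10⁶)³ / 4.904×10¹²).
r³/μ = 1.337×10⁶ s², so T = 2π × 1.156×10³ = 7.265×10³ s.
Converting: 7.265×10³ s ÷ 60.00 = 121.1 min.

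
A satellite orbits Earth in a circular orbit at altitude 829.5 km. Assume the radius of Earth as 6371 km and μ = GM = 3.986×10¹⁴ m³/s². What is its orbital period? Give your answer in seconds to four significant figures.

r = 6371 + 829.5 = 7200.5 km = 7.2005×10⁶ m.
Kepler's third law: T = 2π√(r³/μ) = 2π√((7.200×10⁶)³ / 3.986×10¹⁴).
r³/μ = 9.366×10⁵ s², so T = 2π × 9.678×10² = 6.081×10³ s.

T ≈ 6081 seconds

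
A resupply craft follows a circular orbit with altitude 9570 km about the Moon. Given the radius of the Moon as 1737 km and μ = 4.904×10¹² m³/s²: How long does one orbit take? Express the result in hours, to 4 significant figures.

r = 1737 + 9570 = 11307 km = 1.1307×10⁷ m.
Kepler's third law: T = 2π√(r³/μ) = 2π√((1.131×10⁷)³ / 4.904×10¹²).
r³/μ = 2.948×10⁸ s², so T = 2π × 1.717×10⁴ = 1.079×10⁵ s.
Converting: 1.079×10⁵ s ÷ 3600 = 29.97 hours.

T ≈ 29.97 hours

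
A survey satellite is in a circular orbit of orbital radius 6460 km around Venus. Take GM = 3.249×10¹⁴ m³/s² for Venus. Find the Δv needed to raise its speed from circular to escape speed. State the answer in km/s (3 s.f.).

Δv ≈ 2.94 km/s

r = 6460 km = 6.460×10⁶ m.
Circular speed v_c = √(μ/r) = 7092 m/s.
Escape speed v_esc = √(2μ/r) = √2 × v_c = 10030 m/s.
Δv = v_esc − v_c = 2938 m/s = 2.938 km/s.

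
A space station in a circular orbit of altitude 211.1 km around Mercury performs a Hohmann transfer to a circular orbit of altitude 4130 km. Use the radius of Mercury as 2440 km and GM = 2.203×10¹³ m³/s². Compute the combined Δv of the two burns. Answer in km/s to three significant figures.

Δv_total ≈ 1.00 km/s

r₁ = 2440 + 211.1 = 2651.1 km = 2.6511×10⁶ m.
r₂ = 2440 + 4130 = 6570.0 km = 6.5700×10⁶ m.
Transfer ellipse a_t = (r₁ + r₂)/2 = 4.611×10⁶ m.
At r₁: circular v_c1 = √(μ/r₁) = 2883 m/s; transfer-periherm v_p = √[μ(2/r₁ − 1/a_t)] = 3441 m/s.
Δv₁ = v_p − v_c1 = 558.5 m/s.
At r₂: circular v_c2 = √(μ/r₂) = 1831 m/s; transfer-apoherm v_a = √[μ(2/r₂ − 1/a_t)] = 1389 m/s.
Δv₂ = v_c2 − v_a = 442.6 m/s.
Total Δv = Δv₁ + Δv₂ = 1001 m/s = 1.001 km/s.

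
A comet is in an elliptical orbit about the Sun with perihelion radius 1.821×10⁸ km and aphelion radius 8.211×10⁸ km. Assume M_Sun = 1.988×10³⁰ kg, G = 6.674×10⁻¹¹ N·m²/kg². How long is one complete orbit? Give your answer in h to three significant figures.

T ≈ 53800 h

μ = GM = 6.674×10⁻¹¹ × 1.988×10³⁰ = 1.327×10²⁰ m³/s².
Semi-major axis a = (r_p + r_a)/2 = (1.8210×10⁸ + 8.2110×10⁸)/2 = 5.0160×10⁸ km = 5.016×10¹¹ m.
By Kepler's third law T = 2π√(a³/μ) = 2π × 3.084×10⁷ = 1.938×10⁸ s.
= 53830 h.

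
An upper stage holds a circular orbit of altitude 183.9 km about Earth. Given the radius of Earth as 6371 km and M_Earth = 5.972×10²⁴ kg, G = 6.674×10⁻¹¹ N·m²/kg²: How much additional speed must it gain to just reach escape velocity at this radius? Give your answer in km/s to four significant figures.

μ = GM = 6.674×10⁻¹¹ × 5.972×10²⁴ = 3.986×10¹⁴ m³/s².
r = 6371 + 183.9 = 6554.9 km = 6.5549×10⁶ m.
Circular speed v_c = √(μ/r) = 7798 m/s.
Escape speed v_esc = √(2μ/r) = √2 × v_c = 11030 m/s.
Δv = v_esc − v_c = 3230 m/s = 3.230 km/s.

Δv ≈ 3.230 km/s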